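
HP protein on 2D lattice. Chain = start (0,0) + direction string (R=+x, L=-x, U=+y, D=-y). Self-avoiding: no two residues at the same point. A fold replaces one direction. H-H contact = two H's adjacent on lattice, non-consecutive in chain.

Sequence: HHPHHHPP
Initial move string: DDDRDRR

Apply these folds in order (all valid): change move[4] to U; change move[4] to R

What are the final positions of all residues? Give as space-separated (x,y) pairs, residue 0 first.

Initial moves: DDDRDRR
Fold: move[4]->U => DDDRURR (positions: [(0, 0), (0, -1), (0, -2), (0, -3), (1, -3), (1, -2), (2, -2), (3, -2)])
Fold: move[4]->R => DDDRRRR (positions: [(0, 0), (0, -1), (0, -2), (0, -3), (1, -3), (2, -3), (3, -3), (4, -3)])

Answer: (0,0) (0,-1) (0,-2) (0,-3) (1,-3) (2,-3) (3,-3) (4,-3)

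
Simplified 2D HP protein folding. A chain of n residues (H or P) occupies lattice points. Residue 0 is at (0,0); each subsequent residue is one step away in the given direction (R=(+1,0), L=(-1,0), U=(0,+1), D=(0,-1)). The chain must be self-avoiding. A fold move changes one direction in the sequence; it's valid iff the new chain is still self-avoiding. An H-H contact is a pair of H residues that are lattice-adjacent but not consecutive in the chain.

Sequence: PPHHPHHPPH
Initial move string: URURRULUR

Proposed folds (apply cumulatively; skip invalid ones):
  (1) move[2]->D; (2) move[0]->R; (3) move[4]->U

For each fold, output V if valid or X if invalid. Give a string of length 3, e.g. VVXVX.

Initial: URURRULUR -> [(0, 0), (0, 1), (1, 1), (1, 2), (2, 2), (3, 2), (3, 3), (2, 3), (2, 4), (3, 4)]
Fold 1: move[2]->D => URDRRULUR VALID
Fold 2: move[0]->R => RRDRRULUR VALID
Fold 3: move[4]->U => RRDRUULUR VALID

Answer: VVV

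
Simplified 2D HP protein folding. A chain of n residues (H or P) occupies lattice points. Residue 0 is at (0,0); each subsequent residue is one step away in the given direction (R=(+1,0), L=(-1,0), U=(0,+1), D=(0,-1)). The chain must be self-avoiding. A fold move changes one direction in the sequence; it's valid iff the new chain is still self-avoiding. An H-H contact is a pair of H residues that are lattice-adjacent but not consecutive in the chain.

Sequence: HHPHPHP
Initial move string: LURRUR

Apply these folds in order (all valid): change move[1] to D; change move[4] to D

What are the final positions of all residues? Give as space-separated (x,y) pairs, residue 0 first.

Initial moves: LURRUR
Fold: move[1]->D => LDRRUR (positions: [(0, 0), (-1, 0), (-1, -1), (0, -1), (1, -1), (1, 0), (2, 0)])
Fold: move[4]->D => LDRRDR (positions: [(0, 0), (-1, 0), (-1, -1), (0, -1), (1, -1), (1, -2), (2, -2)])

Answer: (0,0) (-1,0) (-1,-1) (0,-1) (1,-1) (1,-2) (2,-2)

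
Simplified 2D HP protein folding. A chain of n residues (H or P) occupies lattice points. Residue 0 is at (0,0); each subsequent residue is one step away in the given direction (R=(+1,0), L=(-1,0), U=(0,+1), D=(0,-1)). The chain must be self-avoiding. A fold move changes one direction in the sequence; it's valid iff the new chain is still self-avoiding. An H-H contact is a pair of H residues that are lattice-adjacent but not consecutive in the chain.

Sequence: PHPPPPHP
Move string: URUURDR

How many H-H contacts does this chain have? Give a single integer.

Positions: [(0, 0), (0, 1), (1, 1), (1, 2), (1, 3), (2, 3), (2, 2), (3, 2)]
No H-H contacts found.

Answer: 0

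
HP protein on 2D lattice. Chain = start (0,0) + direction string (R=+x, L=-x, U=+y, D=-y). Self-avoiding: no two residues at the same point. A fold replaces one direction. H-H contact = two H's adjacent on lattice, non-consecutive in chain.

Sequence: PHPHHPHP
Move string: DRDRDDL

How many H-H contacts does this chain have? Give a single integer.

Answer: 0

Derivation:
Positions: [(0, 0), (0, -1), (1, -1), (1, -2), (2, -2), (2, -3), (2, -4), (1, -4)]
No H-H contacts found.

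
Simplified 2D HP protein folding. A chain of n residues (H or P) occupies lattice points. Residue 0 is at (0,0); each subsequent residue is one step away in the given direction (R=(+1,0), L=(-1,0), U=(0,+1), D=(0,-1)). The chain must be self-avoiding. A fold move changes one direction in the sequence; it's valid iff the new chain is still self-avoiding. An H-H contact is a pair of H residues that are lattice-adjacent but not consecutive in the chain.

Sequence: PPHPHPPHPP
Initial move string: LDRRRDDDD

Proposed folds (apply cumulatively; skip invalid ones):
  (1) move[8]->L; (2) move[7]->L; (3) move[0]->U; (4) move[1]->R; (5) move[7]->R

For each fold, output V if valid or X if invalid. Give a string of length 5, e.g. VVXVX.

Answer: VVXXX

Derivation:
Initial: LDRRRDDDD -> [(0, 0), (-1, 0), (-1, -1), (0, -1), (1, -1), (2, -1), (2, -2), (2, -3), (2, -4), (2, -5)]
Fold 1: move[8]->L => LDRRRDDDL VALID
Fold 2: move[7]->L => LDRRRDDLL VALID
Fold 3: move[0]->U => UDRRRDDLL INVALID (collision), skipped
Fold 4: move[1]->R => LRRRRDDLL INVALID (collision), skipped
Fold 5: move[7]->R => LDRRRDDRL INVALID (collision), skipped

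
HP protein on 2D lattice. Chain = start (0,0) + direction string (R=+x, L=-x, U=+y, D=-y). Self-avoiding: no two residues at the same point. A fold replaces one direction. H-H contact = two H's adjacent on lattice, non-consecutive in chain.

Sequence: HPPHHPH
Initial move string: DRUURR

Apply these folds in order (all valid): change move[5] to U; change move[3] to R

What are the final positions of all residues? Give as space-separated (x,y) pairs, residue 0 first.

Initial moves: DRUURR
Fold: move[5]->U => DRUURU (positions: [(0, 0), (0, -1), (1, -1), (1, 0), (1, 1), (2, 1), (2, 2)])
Fold: move[3]->R => DRURRU (positions: [(0, 0), (0, -1), (1, -1), (1, 0), (2, 0), (3, 0), (3, 1)])

Answer: (0,0) (0,-1) (1,-1) (1,0) (2,0) (3,0) (3,1)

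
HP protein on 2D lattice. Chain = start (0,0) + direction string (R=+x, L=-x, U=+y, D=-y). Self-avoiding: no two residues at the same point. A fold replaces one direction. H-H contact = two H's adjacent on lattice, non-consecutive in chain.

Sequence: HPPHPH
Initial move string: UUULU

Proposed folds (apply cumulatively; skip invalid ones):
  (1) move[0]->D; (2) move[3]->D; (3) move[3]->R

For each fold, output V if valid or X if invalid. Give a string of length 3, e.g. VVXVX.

Answer: XXV

Derivation:
Initial: UUULU -> [(0, 0), (0, 1), (0, 2), (0, 3), (-1, 3), (-1, 4)]
Fold 1: move[0]->D => DUULU INVALID (collision), skipped
Fold 2: move[3]->D => UUUDU INVALID (collision), skipped
Fold 3: move[3]->R => UUURU VALID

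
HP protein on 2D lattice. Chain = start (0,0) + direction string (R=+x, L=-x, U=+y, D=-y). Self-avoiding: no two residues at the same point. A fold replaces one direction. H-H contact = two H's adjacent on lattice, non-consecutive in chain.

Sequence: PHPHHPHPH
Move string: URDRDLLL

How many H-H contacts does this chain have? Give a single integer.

Positions: [(0, 0), (0, 1), (1, 1), (1, 0), (2, 0), (2, -1), (1, -1), (0, -1), (-1, -1)]
H-H contact: residue 3 @(1,0) - residue 6 @(1, -1)

Answer: 1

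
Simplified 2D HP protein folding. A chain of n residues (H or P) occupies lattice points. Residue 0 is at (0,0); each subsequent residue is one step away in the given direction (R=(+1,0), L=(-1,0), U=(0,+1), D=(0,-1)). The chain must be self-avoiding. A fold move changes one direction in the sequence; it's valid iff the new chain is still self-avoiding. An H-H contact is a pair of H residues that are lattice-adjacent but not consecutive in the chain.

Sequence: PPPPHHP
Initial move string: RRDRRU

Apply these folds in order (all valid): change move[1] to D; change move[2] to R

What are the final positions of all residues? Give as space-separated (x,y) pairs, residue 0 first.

Answer: (0,0) (1,0) (1,-1) (2,-1) (3,-1) (4,-1) (4,0)

Derivation:
Initial moves: RRDRRU
Fold: move[1]->D => RDDRRU (positions: [(0, 0), (1, 0), (1, -1), (1, -2), (2, -2), (3, -2), (3, -1)])
Fold: move[2]->R => RDRRRU (positions: [(0, 0), (1, 0), (1, -1), (2, -1), (3, -1), (4, -1), (4, 0)])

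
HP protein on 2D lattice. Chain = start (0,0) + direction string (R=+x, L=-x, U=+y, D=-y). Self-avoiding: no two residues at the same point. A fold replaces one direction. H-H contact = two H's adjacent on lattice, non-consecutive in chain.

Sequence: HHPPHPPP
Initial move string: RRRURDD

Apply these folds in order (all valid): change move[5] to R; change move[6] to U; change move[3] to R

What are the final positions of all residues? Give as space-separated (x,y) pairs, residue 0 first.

Initial moves: RRRURDD
Fold: move[5]->R => RRRURRD (positions: [(0, 0), (1, 0), (2, 0), (3, 0), (3, 1), (4, 1), (5, 1), (5, 0)])
Fold: move[6]->U => RRRURRU (positions: [(0, 0), (1, 0), (2, 0), (3, 0), (3, 1), (4, 1), (5, 1), (5, 2)])
Fold: move[3]->R => RRRRRRU (positions: [(0, 0), (1, 0), (2, 0), (3, 0), (4, 0), (5, 0), (6, 0), (6, 1)])

Answer: (0,0) (1,0) (2,0) (3,0) (4,0) (5,0) (6,0) (6,1)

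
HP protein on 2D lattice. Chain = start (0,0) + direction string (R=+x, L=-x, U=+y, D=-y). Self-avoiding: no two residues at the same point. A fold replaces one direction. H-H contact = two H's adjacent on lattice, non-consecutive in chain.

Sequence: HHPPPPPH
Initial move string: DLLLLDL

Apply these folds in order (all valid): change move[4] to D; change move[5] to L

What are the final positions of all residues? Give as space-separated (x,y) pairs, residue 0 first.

Initial moves: DLLLLDL
Fold: move[4]->D => DLLLDDL (positions: [(0, 0), (0, -1), (-1, -1), (-2, -1), (-3, -1), (-3, -2), (-3, -3), (-4, -3)])
Fold: move[5]->L => DLLLDLL (positions: [(0, 0), (0, -1), (-1, -1), (-2, -1), (-3, -1), (-3, -2), (-4, -2), (-5, -2)])

Answer: (0,0) (0,-1) (-1,-1) (-2,-1) (-3,-1) (-3,-2) (-4,-2) (-5,-2)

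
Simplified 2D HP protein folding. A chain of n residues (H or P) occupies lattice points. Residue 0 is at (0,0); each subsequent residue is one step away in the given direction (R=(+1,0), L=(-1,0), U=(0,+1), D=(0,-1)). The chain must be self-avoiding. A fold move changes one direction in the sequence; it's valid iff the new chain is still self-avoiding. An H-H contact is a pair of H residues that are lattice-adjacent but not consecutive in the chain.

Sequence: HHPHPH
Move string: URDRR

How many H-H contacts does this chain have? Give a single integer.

Positions: [(0, 0), (0, 1), (1, 1), (1, 0), (2, 0), (3, 0)]
H-H contact: residue 0 @(0,0) - residue 3 @(1, 0)

Answer: 1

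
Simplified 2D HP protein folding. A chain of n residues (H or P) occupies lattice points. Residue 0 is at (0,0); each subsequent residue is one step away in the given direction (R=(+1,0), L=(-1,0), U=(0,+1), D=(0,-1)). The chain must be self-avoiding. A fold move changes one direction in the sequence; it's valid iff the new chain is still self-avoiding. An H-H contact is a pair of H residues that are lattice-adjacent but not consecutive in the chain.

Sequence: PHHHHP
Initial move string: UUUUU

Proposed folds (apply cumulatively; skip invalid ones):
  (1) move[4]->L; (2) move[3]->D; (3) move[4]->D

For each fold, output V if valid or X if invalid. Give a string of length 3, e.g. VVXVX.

Answer: VXX

Derivation:
Initial: UUUUU -> [(0, 0), (0, 1), (0, 2), (0, 3), (0, 4), (0, 5)]
Fold 1: move[4]->L => UUUUL VALID
Fold 2: move[3]->D => UUUDL INVALID (collision), skipped
Fold 3: move[4]->D => UUUUD INVALID (collision), skipped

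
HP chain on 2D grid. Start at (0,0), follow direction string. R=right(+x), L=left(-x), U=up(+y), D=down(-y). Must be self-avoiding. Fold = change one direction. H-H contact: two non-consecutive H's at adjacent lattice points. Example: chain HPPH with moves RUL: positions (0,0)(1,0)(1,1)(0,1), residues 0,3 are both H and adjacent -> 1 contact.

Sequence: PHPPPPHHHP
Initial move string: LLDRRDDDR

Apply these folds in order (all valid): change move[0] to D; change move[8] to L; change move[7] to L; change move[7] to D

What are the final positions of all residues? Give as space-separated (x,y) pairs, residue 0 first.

Initial moves: LLDRRDDDR
Fold: move[0]->D => DLDRRDDDR (positions: [(0, 0), (0, -1), (-1, -1), (-1, -2), (0, -2), (1, -2), (1, -3), (1, -4), (1, -5), (2, -5)])
Fold: move[8]->L => DLDRRDDDL (positions: [(0, 0), (0, -1), (-1, -1), (-1, -2), (0, -2), (1, -2), (1, -3), (1, -4), (1, -5), (0, -5)])
Fold: move[7]->L => DLDRRDDLL (positions: [(0, 0), (0, -1), (-1, -1), (-1, -2), (0, -2), (1, -2), (1, -3), (1, -4), (0, -4), (-1, -4)])
Fold: move[7]->D => DLDRRDDDL (positions: [(0, 0), (0, -1), (-1, -1), (-1, -2), (0, -2), (1, -2), (1, -3), (1, -4), (1, -5), (0, -5)])

Answer: (0,0) (0,-1) (-1,-1) (-1,-2) (0,-2) (1,-2) (1,-3) (1,-4) (1,-5) (0,-5)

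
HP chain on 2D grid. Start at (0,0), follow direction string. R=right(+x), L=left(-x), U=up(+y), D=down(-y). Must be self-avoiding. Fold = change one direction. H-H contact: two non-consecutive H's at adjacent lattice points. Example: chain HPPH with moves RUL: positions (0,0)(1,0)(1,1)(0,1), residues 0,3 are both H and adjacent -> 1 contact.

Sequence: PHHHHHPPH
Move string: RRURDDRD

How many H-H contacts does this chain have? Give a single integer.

Answer: 1

Derivation:
Positions: [(0, 0), (1, 0), (2, 0), (2, 1), (3, 1), (3, 0), (3, -1), (4, -1), (4, -2)]
H-H contact: residue 2 @(2,0) - residue 5 @(3, 0)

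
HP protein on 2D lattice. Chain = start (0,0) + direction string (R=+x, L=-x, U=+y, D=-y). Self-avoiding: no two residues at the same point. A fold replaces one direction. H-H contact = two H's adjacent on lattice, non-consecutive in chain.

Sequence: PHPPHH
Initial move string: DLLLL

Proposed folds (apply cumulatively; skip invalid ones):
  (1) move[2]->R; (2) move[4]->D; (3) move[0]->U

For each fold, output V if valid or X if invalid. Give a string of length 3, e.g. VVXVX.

Initial: DLLLL -> [(0, 0), (0, -1), (-1, -1), (-2, -1), (-3, -1), (-4, -1)]
Fold 1: move[2]->R => DLRLL INVALID (collision), skipped
Fold 2: move[4]->D => DLLLD VALID
Fold 3: move[0]->U => ULLLD VALID

Answer: XVV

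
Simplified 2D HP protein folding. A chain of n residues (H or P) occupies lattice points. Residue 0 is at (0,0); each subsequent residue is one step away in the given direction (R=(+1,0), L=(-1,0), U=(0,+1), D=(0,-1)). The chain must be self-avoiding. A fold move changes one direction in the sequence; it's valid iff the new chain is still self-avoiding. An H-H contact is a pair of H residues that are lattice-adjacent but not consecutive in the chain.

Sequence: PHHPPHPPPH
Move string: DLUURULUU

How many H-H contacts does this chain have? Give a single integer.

Positions: [(0, 0), (0, -1), (-1, -1), (-1, 0), (-1, 1), (0, 1), (0, 2), (-1, 2), (-1, 3), (-1, 4)]
No H-H contacts found.

Answer: 0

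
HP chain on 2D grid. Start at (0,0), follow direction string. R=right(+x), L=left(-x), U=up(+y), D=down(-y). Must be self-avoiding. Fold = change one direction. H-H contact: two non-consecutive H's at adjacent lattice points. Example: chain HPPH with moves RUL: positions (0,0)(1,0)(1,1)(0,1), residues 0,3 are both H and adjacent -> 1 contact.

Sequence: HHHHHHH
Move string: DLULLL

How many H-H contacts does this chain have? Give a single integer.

Positions: [(0, 0), (0, -1), (-1, -1), (-1, 0), (-2, 0), (-3, 0), (-4, 0)]
H-H contact: residue 0 @(0,0) - residue 3 @(-1, 0)

Answer: 1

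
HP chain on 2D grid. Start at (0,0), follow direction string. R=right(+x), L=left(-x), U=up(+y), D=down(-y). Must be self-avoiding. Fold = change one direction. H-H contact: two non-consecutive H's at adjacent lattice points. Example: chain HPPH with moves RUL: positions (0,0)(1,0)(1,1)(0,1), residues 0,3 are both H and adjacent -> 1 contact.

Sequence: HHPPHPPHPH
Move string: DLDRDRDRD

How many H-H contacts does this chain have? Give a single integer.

Answer: 1

Derivation:
Positions: [(0, 0), (0, -1), (-1, -1), (-1, -2), (0, -2), (0, -3), (1, -3), (1, -4), (2, -4), (2, -5)]
H-H contact: residue 1 @(0,-1) - residue 4 @(0, -2)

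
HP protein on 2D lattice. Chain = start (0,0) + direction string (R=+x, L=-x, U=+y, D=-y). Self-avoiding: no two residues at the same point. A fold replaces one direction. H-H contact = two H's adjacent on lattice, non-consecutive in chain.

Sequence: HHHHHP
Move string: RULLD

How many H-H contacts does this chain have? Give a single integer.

Answer: 1

Derivation:
Positions: [(0, 0), (1, 0), (1, 1), (0, 1), (-1, 1), (-1, 0)]
H-H contact: residue 0 @(0,0) - residue 3 @(0, 1)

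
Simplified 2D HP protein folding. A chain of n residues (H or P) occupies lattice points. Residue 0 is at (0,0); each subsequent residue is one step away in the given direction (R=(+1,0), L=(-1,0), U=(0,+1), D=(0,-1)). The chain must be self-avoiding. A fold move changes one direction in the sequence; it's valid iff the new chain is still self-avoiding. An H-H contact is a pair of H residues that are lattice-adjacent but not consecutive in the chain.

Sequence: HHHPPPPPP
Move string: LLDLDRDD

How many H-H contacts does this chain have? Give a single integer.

Positions: [(0, 0), (-1, 0), (-2, 0), (-2, -1), (-3, -1), (-3, -2), (-2, -2), (-2, -3), (-2, -4)]
No H-H contacts found.

Answer: 0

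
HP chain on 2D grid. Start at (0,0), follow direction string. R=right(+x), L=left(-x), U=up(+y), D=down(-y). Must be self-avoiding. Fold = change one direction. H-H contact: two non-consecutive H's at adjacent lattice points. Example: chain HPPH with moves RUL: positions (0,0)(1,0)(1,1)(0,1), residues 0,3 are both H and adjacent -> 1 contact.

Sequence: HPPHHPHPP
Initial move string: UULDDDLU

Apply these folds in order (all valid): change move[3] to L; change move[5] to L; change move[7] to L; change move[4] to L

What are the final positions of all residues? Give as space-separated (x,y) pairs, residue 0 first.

Initial moves: UULDDDLU
Fold: move[3]->L => UULLDDLU (positions: [(0, 0), (0, 1), (0, 2), (-1, 2), (-2, 2), (-2, 1), (-2, 0), (-3, 0), (-3, 1)])
Fold: move[5]->L => UULLDLLU (positions: [(0, 0), (0, 1), (0, 2), (-1, 2), (-2, 2), (-2, 1), (-3, 1), (-4, 1), (-4, 2)])
Fold: move[7]->L => UULLDLLL (positions: [(0, 0), (0, 1), (0, 2), (-1, 2), (-2, 2), (-2, 1), (-3, 1), (-4, 1), (-5, 1)])
Fold: move[4]->L => UULLLLLL (positions: [(0, 0), (0, 1), (0, 2), (-1, 2), (-2, 2), (-3, 2), (-4, 2), (-5, 2), (-6, 2)])

Answer: (0,0) (0,1) (0,2) (-1,2) (-2,2) (-3,2) (-4,2) (-5,2) (-6,2)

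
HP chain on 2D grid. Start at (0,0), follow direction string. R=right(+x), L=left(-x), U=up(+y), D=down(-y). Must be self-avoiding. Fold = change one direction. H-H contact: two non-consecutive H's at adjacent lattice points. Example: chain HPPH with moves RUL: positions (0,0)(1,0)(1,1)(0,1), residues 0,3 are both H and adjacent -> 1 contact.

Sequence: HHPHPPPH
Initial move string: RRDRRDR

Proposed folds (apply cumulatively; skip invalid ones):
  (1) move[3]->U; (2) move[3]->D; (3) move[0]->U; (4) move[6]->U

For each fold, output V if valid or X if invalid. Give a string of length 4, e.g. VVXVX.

Answer: XVVX

Derivation:
Initial: RRDRRDR -> [(0, 0), (1, 0), (2, 0), (2, -1), (3, -1), (4, -1), (4, -2), (5, -2)]
Fold 1: move[3]->U => RRDURDR INVALID (collision), skipped
Fold 2: move[3]->D => RRDDRDR VALID
Fold 3: move[0]->U => URDDRDR VALID
Fold 4: move[6]->U => URDDRDU INVALID (collision), skipped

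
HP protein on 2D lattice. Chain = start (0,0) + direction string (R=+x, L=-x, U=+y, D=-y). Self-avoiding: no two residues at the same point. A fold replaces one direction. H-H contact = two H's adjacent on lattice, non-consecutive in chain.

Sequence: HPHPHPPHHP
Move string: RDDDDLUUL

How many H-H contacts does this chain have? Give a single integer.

Positions: [(0, 0), (1, 0), (1, -1), (1, -2), (1, -3), (1, -4), (0, -4), (0, -3), (0, -2), (-1, -2)]
H-H contact: residue 4 @(1,-3) - residue 7 @(0, -3)

Answer: 1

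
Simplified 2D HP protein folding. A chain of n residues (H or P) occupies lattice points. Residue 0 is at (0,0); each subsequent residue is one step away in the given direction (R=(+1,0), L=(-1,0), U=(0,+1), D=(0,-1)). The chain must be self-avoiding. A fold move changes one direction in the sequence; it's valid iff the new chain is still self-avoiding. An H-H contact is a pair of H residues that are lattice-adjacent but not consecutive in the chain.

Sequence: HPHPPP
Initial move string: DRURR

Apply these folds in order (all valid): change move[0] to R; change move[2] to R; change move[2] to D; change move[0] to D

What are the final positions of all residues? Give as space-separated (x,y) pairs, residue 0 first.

Answer: (0,0) (0,-1) (1,-1) (1,-2) (2,-2) (3,-2)

Derivation:
Initial moves: DRURR
Fold: move[0]->R => RRURR (positions: [(0, 0), (1, 0), (2, 0), (2, 1), (3, 1), (4, 1)])
Fold: move[2]->R => RRRRR (positions: [(0, 0), (1, 0), (2, 0), (3, 0), (4, 0), (5, 0)])
Fold: move[2]->D => RRDRR (positions: [(0, 0), (1, 0), (2, 0), (2, -1), (3, -1), (4, -1)])
Fold: move[0]->D => DRDRR (positions: [(0, 0), (0, -1), (1, -1), (1, -2), (2, -2), (3, -2)])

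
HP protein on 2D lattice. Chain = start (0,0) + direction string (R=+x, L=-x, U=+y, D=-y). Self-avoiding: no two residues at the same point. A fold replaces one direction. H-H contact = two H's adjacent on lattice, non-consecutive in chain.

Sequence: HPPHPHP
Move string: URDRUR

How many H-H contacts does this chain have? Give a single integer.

Positions: [(0, 0), (0, 1), (1, 1), (1, 0), (2, 0), (2, 1), (3, 1)]
H-H contact: residue 0 @(0,0) - residue 3 @(1, 0)

Answer: 1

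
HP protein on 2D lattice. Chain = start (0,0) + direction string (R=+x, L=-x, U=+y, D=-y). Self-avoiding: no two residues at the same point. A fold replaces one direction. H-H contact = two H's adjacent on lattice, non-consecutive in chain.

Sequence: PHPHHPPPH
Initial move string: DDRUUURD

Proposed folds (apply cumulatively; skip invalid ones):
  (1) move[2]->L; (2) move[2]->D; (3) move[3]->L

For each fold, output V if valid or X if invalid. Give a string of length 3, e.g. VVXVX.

Answer: XXX

Derivation:
Initial: DDRUUURD -> [(0, 0), (0, -1), (0, -2), (1, -2), (1, -1), (1, 0), (1, 1), (2, 1), (2, 0)]
Fold 1: move[2]->L => DDLUUURD INVALID (collision), skipped
Fold 2: move[2]->D => DDDUUURD INVALID (collision), skipped
Fold 3: move[3]->L => DDRLUURD INVALID (collision), skipped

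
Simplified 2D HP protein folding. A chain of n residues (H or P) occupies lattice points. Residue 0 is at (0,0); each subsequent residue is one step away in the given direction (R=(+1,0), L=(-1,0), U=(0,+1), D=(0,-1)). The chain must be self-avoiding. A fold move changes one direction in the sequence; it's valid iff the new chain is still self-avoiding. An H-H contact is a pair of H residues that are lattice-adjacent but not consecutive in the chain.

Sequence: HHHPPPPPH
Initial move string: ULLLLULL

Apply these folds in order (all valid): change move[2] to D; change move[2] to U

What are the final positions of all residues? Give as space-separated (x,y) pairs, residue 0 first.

Answer: (0,0) (0,1) (-1,1) (-1,2) (-2,2) (-3,2) (-3,3) (-4,3) (-5,3)

Derivation:
Initial moves: ULLLLULL
Fold: move[2]->D => ULDLLULL (positions: [(0, 0), (0, 1), (-1, 1), (-1, 0), (-2, 0), (-3, 0), (-3, 1), (-4, 1), (-5, 1)])
Fold: move[2]->U => ULULLULL (positions: [(0, 0), (0, 1), (-1, 1), (-1, 2), (-2, 2), (-3, 2), (-3, 3), (-4, 3), (-5, 3)])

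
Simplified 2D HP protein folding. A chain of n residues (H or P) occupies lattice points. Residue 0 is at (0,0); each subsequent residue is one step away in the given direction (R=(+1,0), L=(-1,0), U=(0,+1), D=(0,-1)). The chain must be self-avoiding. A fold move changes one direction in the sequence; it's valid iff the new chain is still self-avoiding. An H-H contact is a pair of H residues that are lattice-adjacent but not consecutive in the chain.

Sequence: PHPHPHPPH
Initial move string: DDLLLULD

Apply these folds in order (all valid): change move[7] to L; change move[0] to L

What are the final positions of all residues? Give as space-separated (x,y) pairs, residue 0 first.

Answer: (0,0) (-1,0) (-1,-1) (-2,-1) (-3,-1) (-4,-1) (-4,0) (-5,0) (-6,0)

Derivation:
Initial moves: DDLLLULD
Fold: move[7]->L => DDLLLULL (positions: [(0, 0), (0, -1), (0, -2), (-1, -2), (-2, -2), (-3, -2), (-3, -1), (-4, -1), (-5, -1)])
Fold: move[0]->L => LDLLLULL (positions: [(0, 0), (-1, 0), (-1, -1), (-2, -1), (-3, -1), (-4, -1), (-4, 0), (-5, 0), (-6, 0)])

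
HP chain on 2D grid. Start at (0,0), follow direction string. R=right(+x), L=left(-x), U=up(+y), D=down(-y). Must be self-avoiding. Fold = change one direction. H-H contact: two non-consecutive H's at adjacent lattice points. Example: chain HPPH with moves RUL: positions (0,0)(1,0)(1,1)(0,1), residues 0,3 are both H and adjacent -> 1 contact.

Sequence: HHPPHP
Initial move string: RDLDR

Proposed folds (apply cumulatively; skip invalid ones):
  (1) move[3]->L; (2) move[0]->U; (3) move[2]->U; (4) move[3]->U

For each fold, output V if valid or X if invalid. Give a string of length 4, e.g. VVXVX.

Answer: XXXX

Derivation:
Initial: RDLDR -> [(0, 0), (1, 0), (1, -1), (0, -1), (0, -2), (1, -2)]
Fold 1: move[3]->L => RDLLR INVALID (collision), skipped
Fold 2: move[0]->U => UDLDR INVALID (collision), skipped
Fold 3: move[2]->U => RDUDR INVALID (collision), skipped
Fold 4: move[3]->U => RDLUR INVALID (collision), skipped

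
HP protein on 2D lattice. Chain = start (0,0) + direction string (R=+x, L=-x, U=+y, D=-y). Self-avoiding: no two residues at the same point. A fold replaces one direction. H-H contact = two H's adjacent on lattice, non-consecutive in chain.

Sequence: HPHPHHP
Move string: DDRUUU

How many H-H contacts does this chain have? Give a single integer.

Answer: 1

Derivation:
Positions: [(0, 0), (0, -1), (0, -2), (1, -2), (1, -1), (1, 0), (1, 1)]
H-H contact: residue 0 @(0,0) - residue 5 @(1, 0)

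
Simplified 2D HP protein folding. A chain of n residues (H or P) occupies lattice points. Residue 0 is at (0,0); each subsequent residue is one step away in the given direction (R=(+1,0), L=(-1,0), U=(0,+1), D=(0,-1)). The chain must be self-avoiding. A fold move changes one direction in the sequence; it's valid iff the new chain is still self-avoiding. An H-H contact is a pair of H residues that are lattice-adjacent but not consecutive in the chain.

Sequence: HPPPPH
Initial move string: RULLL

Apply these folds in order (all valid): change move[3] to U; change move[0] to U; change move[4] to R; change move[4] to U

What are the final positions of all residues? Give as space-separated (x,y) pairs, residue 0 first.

Initial moves: RULLL
Fold: move[3]->U => RULUL (positions: [(0, 0), (1, 0), (1, 1), (0, 1), (0, 2), (-1, 2)])
Fold: move[0]->U => UULUL (positions: [(0, 0), (0, 1), (0, 2), (-1, 2), (-1, 3), (-2, 3)])
Fold: move[4]->R => UULUR (positions: [(0, 0), (0, 1), (0, 2), (-1, 2), (-1, 3), (0, 3)])
Fold: move[4]->U => UULUU (positions: [(0, 0), (0, 1), (0, 2), (-1, 2), (-1, 3), (-1, 4)])

Answer: (0,0) (0,1) (0,2) (-1,2) (-1,3) (-1,4)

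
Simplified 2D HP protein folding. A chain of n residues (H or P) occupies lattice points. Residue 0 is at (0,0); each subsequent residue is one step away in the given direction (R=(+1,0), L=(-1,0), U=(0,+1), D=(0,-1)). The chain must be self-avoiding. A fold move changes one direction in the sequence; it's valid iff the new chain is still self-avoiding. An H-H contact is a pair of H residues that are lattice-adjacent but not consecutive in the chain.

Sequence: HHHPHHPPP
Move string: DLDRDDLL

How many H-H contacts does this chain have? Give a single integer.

Positions: [(0, 0), (0, -1), (-1, -1), (-1, -2), (0, -2), (0, -3), (0, -4), (-1, -4), (-2, -4)]
H-H contact: residue 1 @(0,-1) - residue 4 @(0, -2)

Answer: 1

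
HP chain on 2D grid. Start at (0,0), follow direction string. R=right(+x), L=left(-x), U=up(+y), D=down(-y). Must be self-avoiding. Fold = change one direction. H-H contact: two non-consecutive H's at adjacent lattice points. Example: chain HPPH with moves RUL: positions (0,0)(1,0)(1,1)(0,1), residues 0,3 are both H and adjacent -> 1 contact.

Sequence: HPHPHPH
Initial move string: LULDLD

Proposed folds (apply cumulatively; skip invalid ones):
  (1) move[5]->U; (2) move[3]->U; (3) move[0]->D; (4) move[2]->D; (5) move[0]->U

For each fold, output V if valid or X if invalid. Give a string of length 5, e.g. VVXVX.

Initial: LULDLD -> [(0, 0), (-1, 0), (-1, 1), (-2, 1), (-2, 0), (-3, 0), (-3, -1)]
Fold 1: move[5]->U => LULDLU VALID
Fold 2: move[3]->U => LULULU VALID
Fold 3: move[0]->D => DULULU INVALID (collision), skipped
Fold 4: move[2]->D => LUDULU INVALID (collision), skipped
Fold 5: move[0]->U => UULULU VALID

Answer: VVXXV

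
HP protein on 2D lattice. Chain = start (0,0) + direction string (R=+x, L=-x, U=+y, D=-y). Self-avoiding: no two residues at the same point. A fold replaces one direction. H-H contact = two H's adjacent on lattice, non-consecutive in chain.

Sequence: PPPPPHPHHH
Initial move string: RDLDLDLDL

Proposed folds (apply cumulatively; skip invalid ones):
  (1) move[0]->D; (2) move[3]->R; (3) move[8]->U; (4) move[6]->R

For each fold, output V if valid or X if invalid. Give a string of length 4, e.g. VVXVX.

Answer: VXXV

Derivation:
Initial: RDLDLDLDL -> [(0, 0), (1, 0), (1, -1), (0, -1), (0, -2), (-1, -2), (-1, -3), (-2, -3), (-2, -4), (-3, -4)]
Fold 1: move[0]->D => DDLDLDLDL VALID
Fold 2: move[3]->R => DDLRLDLDL INVALID (collision), skipped
Fold 3: move[8]->U => DDLDLDLDU INVALID (collision), skipped
Fold 4: move[6]->R => DDLDLDRDL VALID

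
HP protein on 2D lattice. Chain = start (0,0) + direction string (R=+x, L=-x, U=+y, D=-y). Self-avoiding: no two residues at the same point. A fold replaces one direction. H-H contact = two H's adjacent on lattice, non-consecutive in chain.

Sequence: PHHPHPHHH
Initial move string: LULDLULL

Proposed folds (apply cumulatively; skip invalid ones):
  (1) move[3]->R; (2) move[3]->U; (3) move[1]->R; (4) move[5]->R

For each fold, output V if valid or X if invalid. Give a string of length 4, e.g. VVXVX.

Answer: XVXX

Derivation:
Initial: LULDLULL -> [(0, 0), (-1, 0), (-1, 1), (-2, 1), (-2, 0), (-3, 0), (-3, 1), (-4, 1), (-5, 1)]
Fold 1: move[3]->R => LULRLULL INVALID (collision), skipped
Fold 2: move[3]->U => LULULULL VALID
Fold 3: move[1]->R => LRLULULL INVALID (collision), skipped
Fold 4: move[5]->R => LULULRLL INVALID (collision), skipped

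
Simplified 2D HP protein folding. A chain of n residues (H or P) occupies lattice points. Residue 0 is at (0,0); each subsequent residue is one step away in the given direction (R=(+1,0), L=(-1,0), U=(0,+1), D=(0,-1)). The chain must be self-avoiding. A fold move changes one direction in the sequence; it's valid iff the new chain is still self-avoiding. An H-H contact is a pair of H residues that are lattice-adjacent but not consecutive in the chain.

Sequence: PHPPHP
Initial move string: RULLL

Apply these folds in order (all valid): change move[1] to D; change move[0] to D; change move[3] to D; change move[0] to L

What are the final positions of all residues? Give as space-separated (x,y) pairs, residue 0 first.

Initial moves: RULLL
Fold: move[1]->D => RDLLL (positions: [(0, 0), (1, 0), (1, -1), (0, -1), (-1, -1), (-2, -1)])
Fold: move[0]->D => DDLLL (positions: [(0, 0), (0, -1), (0, -2), (-1, -2), (-2, -2), (-3, -2)])
Fold: move[3]->D => DDLDL (positions: [(0, 0), (0, -1), (0, -2), (-1, -2), (-1, -3), (-2, -3)])
Fold: move[0]->L => LDLDL (positions: [(0, 0), (-1, 0), (-1, -1), (-2, -1), (-2, -2), (-3, -2)])

Answer: (0,0) (-1,0) (-1,-1) (-2,-1) (-2,-2) (-3,-2)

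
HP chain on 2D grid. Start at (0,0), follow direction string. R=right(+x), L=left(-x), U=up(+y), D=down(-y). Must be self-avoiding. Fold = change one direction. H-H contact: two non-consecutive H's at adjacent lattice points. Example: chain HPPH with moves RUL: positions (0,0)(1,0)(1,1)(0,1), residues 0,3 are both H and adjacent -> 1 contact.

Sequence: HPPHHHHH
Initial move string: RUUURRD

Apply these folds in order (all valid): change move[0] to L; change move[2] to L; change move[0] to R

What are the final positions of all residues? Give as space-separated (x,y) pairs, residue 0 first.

Initial moves: RUUURRD
Fold: move[0]->L => LUUURRD (positions: [(0, 0), (-1, 0), (-1, 1), (-1, 2), (-1, 3), (0, 3), (1, 3), (1, 2)])
Fold: move[2]->L => LULURRD (positions: [(0, 0), (-1, 0), (-1, 1), (-2, 1), (-2, 2), (-1, 2), (0, 2), (0, 1)])
Fold: move[0]->R => RULURRD (positions: [(0, 0), (1, 0), (1, 1), (0, 1), (0, 2), (1, 2), (2, 2), (2, 1)])

Answer: (0,0) (1,0) (1,1) (0,1) (0,2) (1,2) (2,2) (2,1)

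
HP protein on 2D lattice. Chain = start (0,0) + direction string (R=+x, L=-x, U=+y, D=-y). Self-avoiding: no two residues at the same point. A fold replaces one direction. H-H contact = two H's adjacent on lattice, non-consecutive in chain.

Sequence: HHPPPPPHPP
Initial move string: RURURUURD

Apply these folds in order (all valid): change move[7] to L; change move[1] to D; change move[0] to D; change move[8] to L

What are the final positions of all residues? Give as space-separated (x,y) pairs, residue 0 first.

Initial moves: RURURUURD
Fold: move[7]->L => RURURUULD (positions: [(0, 0), (1, 0), (1, 1), (2, 1), (2, 2), (3, 2), (3, 3), (3, 4), (2, 4), (2, 3)])
Fold: move[1]->D => RDRURUULD (positions: [(0, 0), (1, 0), (1, -1), (2, -1), (2, 0), (3, 0), (3, 1), (3, 2), (2, 2), (2, 1)])
Fold: move[0]->D => DDRURUULD (positions: [(0, 0), (0, -1), (0, -2), (1, -2), (1, -1), (2, -1), (2, 0), (2, 1), (1, 1), (1, 0)])
Fold: move[8]->L => DDRURUULL (positions: [(0, 0), (0, -1), (0, -2), (1, -2), (1, -1), (2, -1), (2, 0), (2, 1), (1, 1), (0, 1)])

Answer: (0,0) (0,-1) (0,-2) (1,-2) (1,-1) (2,-1) (2,0) (2,1) (1,1) (0,1)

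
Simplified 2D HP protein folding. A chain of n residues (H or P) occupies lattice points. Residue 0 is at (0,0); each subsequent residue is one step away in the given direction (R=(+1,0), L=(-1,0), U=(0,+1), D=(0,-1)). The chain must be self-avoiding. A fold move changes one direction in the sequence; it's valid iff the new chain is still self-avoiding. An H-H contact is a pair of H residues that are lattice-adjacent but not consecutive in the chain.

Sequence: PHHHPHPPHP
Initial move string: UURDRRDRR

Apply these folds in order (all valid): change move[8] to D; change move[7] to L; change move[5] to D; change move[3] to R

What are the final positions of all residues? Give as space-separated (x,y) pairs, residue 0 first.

Initial moves: UURDRRDRR
Fold: move[8]->D => UURDRRDRD (positions: [(0, 0), (0, 1), (0, 2), (1, 2), (1, 1), (2, 1), (3, 1), (3, 0), (4, 0), (4, -1)])
Fold: move[7]->L => UURDRRDLD (positions: [(0, 0), (0, 1), (0, 2), (1, 2), (1, 1), (2, 1), (3, 1), (3, 0), (2, 0), (2, -1)])
Fold: move[5]->D => UURDRDDLD (positions: [(0, 0), (0, 1), (0, 2), (1, 2), (1, 1), (2, 1), (2, 0), (2, -1), (1, -1), (1, -2)])
Fold: move[3]->R => UURRRDDLD (positions: [(0, 0), (0, 1), (0, 2), (1, 2), (2, 2), (3, 2), (3, 1), (3, 0), (2, 0), (2, -1)])

Answer: (0,0) (0,1) (0,2) (1,2) (2,2) (3,2) (3,1) (3,0) (2,0) (2,-1)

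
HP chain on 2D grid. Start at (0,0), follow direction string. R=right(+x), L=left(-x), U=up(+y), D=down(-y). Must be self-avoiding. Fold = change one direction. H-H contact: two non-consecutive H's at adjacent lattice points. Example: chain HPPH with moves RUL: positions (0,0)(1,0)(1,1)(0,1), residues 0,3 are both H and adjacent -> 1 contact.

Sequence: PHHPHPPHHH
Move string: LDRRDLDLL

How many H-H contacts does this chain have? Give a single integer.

Positions: [(0, 0), (-1, 0), (-1, -1), (0, -1), (1, -1), (1, -2), (0, -2), (0, -3), (-1, -3), (-2, -3)]
No H-H contacts found.

Answer: 0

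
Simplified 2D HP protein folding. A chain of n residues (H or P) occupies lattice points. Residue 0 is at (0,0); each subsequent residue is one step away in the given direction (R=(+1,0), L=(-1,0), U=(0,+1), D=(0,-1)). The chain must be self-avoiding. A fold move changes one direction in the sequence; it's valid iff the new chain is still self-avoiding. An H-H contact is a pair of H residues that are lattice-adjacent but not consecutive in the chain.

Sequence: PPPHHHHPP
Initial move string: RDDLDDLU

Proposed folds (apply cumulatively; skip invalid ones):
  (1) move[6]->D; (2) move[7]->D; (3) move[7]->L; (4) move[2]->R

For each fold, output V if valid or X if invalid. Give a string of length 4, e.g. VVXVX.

Answer: XVVX

Derivation:
Initial: RDDLDDLU -> [(0, 0), (1, 0), (1, -1), (1, -2), (0, -2), (0, -3), (0, -4), (-1, -4), (-1, -3)]
Fold 1: move[6]->D => RDDLDDDU INVALID (collision), skipped
Fold 2: move[7]->D => RDDLDDLD VALID
Fold 3: move[7]->L => RDDLDDLL VALID
Fold 4: move[2]->R => RDRLDDLL INVALID (collision), skipped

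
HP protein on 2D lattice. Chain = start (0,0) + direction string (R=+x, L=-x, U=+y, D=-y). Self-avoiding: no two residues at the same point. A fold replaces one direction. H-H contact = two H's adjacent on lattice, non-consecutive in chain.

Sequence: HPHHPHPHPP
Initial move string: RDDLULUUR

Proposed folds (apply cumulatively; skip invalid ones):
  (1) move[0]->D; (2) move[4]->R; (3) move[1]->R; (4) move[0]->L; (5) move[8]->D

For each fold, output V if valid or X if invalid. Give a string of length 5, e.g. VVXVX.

Answer: VXXVX

Derivation:
Initial: RDDLULUUR -> [(0, 0), (1, 0), (1, -1), (1, -2), (0, -2), (0, -1), (-1, -1), (-1, 0), (-1, 1), (0, 1)]
Fold 1: move[0]->D => DDDLULUUR VALID
Fold 2: move[4]->R => DDDLRLUUR INVALID (collision), skipped
Fold 3: move[1]->R => DRDLULUUR INVALID (collision), skipped
Fold 4: move[0]->L => LDDLULUUR VALID
Fold 5: move[8]->D => LDDLULUUD INVALID (collision), skipped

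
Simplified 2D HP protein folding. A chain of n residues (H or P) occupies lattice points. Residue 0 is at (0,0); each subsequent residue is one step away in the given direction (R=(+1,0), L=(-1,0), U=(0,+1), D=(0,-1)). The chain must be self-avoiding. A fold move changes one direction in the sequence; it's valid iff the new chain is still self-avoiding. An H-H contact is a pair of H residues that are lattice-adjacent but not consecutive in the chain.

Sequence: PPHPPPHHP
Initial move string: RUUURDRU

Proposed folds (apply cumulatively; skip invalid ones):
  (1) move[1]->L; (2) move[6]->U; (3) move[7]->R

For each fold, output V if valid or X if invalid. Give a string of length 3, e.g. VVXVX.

Answer: XXV

Derivation:
Initial: RUUURDRU -> [(0, 0), (1, 0), (1, 1), (1, 2), (1, 3), (2, 3), (2, 2), (3, 2), (3, 3)]
Fold 1: move[1]->L => RLUURDRU INVALID (collision), skipped
Fold 2: move[6]->U => RUUURDUU INVALID (collision), skipped
Fold 3: move[7]->R => RUUURDRR VALID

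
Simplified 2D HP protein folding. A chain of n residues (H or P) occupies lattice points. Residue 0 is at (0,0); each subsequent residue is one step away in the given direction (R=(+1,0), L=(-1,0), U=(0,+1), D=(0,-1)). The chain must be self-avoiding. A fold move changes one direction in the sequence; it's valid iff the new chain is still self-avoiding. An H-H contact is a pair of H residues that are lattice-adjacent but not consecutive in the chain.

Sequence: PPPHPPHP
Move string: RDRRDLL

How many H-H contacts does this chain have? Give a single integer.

Answer: 1

Derivation:
Positions: [(0, 0), (1, 0), (1, -1), (2, -1), (3, -1), (3, -2), (2, -2), (1, -2)]
H-H contact: residue 3 @(2,-1) - residue 6 @(2, -2)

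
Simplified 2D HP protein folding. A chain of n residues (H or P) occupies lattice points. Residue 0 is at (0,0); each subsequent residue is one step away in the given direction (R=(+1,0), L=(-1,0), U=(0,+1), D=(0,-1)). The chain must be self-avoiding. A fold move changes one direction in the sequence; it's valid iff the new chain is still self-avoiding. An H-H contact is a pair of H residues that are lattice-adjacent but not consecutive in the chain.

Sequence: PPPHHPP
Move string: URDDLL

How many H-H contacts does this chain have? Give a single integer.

Positions: [(0, 0), (0, 1), (1, 1), (1, 0), (1, -1), (0, -1), (-1, -1)]
No H-H contacts found.

Answer: 0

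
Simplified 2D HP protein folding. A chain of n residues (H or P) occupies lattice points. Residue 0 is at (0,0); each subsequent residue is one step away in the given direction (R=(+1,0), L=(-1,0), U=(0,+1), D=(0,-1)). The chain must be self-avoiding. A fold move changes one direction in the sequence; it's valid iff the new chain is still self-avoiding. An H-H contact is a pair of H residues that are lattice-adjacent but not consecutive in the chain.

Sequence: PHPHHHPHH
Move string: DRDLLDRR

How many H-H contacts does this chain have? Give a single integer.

Answer: 3

Derivation:
Positions: [(0, 0), (0, -1), (1, -1), (1, -2), (0, -2), (-1, -2), (-1, -3), (0, -3), (1, -3)]
H-H contact: residue 1 @(0,-1) - residue 4 @(0, -2)
H-H contact: residue 3 @(1,-2) - residue 8 @(1, -3)
H-H contact: residue 4 @(0,-2) - residue 7 @(0, -3)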